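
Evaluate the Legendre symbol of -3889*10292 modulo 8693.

-1

By multiplicativity, (-3889·10292|8693) = (-3889|8693)·(10292|8693).
First factor (-3889|8693):
Pull out -1: (-3889|8693) = (-1|8693)·(3889|8693). Since 8693 ≡ 1 (mod 4), (-1|8693) = +1. Now have (3889|8693).
3889 ≡ 1 (mod 4), so quadratic reciprocity gives (3889|8693) = (8693|3889). Reduce: 8693 ≡ 915 (mod 3889). Now have (915|3889).
3889 ≡ 1 (mod 4), so quadratic reciprocity gives (915|3889) = (3889|915). Reduce: 3889 ≡ 229 (mod 915). Now have (229|915).
229 ≡ 1 (mod 4), so quadratic reciprocity gives (229|915) = (915|229). Reduce: 915 ≡ 228 (mod 229). Now have (228|229).
Factor out 2: 228 = 2^2·57. Since 229 ≡ 5 (mod 8), (2|229) = -1, and (2|229)^2 = +1. Now have (57|229).
57 ≡ 1 (mod 4), so quadratic reciprocity gives (57|229) = (229|57). Reduce: 229 ≡ 1 (mod 57). Now have (1|57).
(1|57) = 1. Collecting the sign factors: 1.
Second factor (10292|8693):
Reduce the numerator: 10292 ≡ 1599 (mod 8693), so (10292|8693) = (1599|8693).
8693 ≡ 1 (mod 4), so quadratic reciprocity gives (1599|8693) = (8693|1599). Reduce: 8693 ≡ 698 (mod 1599). Now have (698|1599).
Factor out 2: 698 = 2·349. Since 1599 ≡ 7 (mod 8), (2|1599) = +1. Now have (349|1599).
349 ≡ 1 (mod 4), so quadratic reciprocity gives (349|1599) = (1599|349). Reduce: 1599 ≡ 203 (mod 349). Now have (203|349).
349 ≡ 1 (mod 4), so quadratic reciprocity gives (203|349) = (349|203). Reduce: 349 ≡ 146 (mod 203). Now have (146|203).
Factor out 2: 146 = 2·73. Since 203 ≡ 3 (mod 8), (2|203) = -1. Now have -(73|203).
73 ≡ 1 (mod 4), so quadratic reciprocity gives (73|203) = (203|73). Reduce: 203 ≡ 57 (mod 73). Now have -(57|73).
57 ≡ 1 (mod 4), so quadratic reciprocity gives (57|73) = (73|57). Reduce: 73 ≡ 16 (mod 57). Now have -(16|57).
Factor out 2: 16 = 2^4. Since 57 ≡ 1 (mod 8), (2|57) = +1, and (2|57)^4 = +1. Now have -(1|57).
(1|57) = 1. Collecting the sign factors: -1.
Product: (1)·(-1) = -1.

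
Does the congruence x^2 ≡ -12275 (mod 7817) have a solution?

(-12275/7817)
  = (12275/7817)    [7817 ≡ 1 mod 4 ⇒ (-1/7817) = +1]
  = (4458/7817)    [12275 ≡ 4458 mod 7817]
  = (2229/7817)    [7817 ≡ 1 mod 8 ⇒ (2/7817) = +1]
  = (7817/2229)    [QR: 2229 ≡ 1 mod 4, sign kept]
  = (1130/2229)    [7817 ≡ 1130 mod 2229]
  = -(565/2229)    [2229 ≡ 5 mod 8 ⇒ (2/2229) = -1]
  = -(2229/565)    [QR: 565 ≡ 1 mod 4, sign kept]
  = -(534/565)    [2229 ≡ 534 mod 565]
  = (267/565)    [565 ≡ 5 mod 8 ⇒ (2/565) = -1]
  = (565/267)    [QR: 565 ≡ 1 mod 4, sign kept]
  = (31/267)    [565 ≡ 31 mod 267]
  = -(267/31)    [QR: both ≡ 3 mod 4, sign flips]
  = -(19/31)    [267 ≡ 19 mod 31]
  = (31/19)    [QR: both ≡ 3 mod 4, sign flips]
  = (12/19)    [31 ≡ 12 mod 19]
  = (3/19)    [19 ≡ 3 mod 8 ⇒ (2/19)^2 = +1]
  = -(19/3)    [QR: both ≡ 3 mod 4, sign flips]
  = -(1/3)    [19 ≡ 1 mod 3]
  = -1    [(1/3) = 1]
(-12275/7817) = -1, and 7817 is prime, so -12275 is not a quadratic residue mod 7817.

no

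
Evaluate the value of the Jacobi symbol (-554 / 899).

-1

Pull out -1: (-554 / 899) = (-1 / 899)·(554 / 899). Since 899 ≡ 3 (mod 4), (-1 / 899) = -1. Now have -(554 / 899).
Factor out 2: 554 = 2·277. Since 899 ≡ 3 (mod 8), (2 / 899) = -1. Now have (277 / 899).
277 ≡ 1 (mod 4), so quadratic reciprocity gives (277 / 899) = (899 / 277). Reduce: 899 ≡ 68 (mod 277). Now have (68 / 277).
Factor out 2: 68 = 2^2·17. Since 277 ≡ 5 (mod 8), (2 / 277) = -1, and (2 / 277)^2 = +1. Now have (17 / 277).
17 ≡ 1 (mod 4), so quadratic reciprocity gives (17 / 277) = (277 / 17). Reduce: 277 ≡ 5 (mod 17). Now have (5 / 17).
5 ≡ 1 (mod 4), so quadratic reciprocity gives (5 / 17) = (17 / 5). Reduce: 17 ≡ 2 (mod 5). Now have (2 / 5).
Factor out 2: 2 = 2. Since 5 ≡ 5 (mod 8), (2 / 5) = -1. Now have -(1 / 5).
(1 / 5) = 1. Collecting the sign factors: -1.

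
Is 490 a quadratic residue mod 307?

yes

(490/307)
  = (183/307)    [490 ≡ 183 mod 307]
  = -(307/183)    [QR: both ≡ 3 mod 4, sign flips]
  = -(124/183)    [307 ≡ 124 mod 183]
  = -(31/183)    [183 ≡ 7 mod 8 ⇒ (2/183)^2 = +1]
  = (183/31)    [QR: both ≡ 3 mod 4, sign flips]
  = (28/31)    [183 ≡ 28 mod 31]
  = (7/31)    [31 ≡ 7 mod 8 ⇒ (2/31)^2 = +1]
  = -(31/7)    [QR: both ≡ 3 mod 4, sign flips]
  = -(3/7)    [31 ≡ 3 mod 7]
  = (7/3)    [QR: both ≡ 3 mod 4, sign flips]
  = (1/3)    [7 ≡ 1 mod 3]
  = 1    [(1/3) = 1]
The Legendre symbol is 1, so x^2 ≡ 490 (mod 307) has solution.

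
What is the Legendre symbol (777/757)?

-1

Reduce the numerator: 777 ≡ 20 (mod 757), so (777/757) = (20/757).
Factor out 2: 20 = 2^2·5. Since 757 ≡ 5 (mod 8), (2/757) = -1, and (2/757)^2 = +1. Now have (5/757).
5 ≡ 1 (mod 4), so quadratic reciprocity gives (5/757) = (757/5). Reduce: 757 ≡ 2 (mod 5). Now have (2/5).
Factor out 2: 2 = 2. Since 5 ≡ 5 (mod 8), (2/5) = -1. Now have -(1/5).
(1/5) = 1. Collecting the sign factors: -1.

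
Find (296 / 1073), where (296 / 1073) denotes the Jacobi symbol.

0

(296 / 1073)
  = (37 / 1073)    [1073 ≡ 1 mod 8 ⇒ (2 / 1073)^3 = +1]
  = (1073 / 37)    [QR: 37 ≡ 1 mod 4, sign kept]
  = (0 / 37)    [1073 ≡ 0 mod 37]
  = 0    [numerator 0, gcd > 1]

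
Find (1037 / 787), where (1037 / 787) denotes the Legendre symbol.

(1037 / 787)
  = (250 / 787)    [1037 ≡ 250 mod 787]
  = -(125 / 787)    [787 ≡ 3 mod 8 ⇒ (2 / 787) = -1]
  = -(787 / 125)    [QR: 125 ≡ 1 mod 4, sign kept]
  = -(37 / 125)    [787 ≡ 37 mod 125]
  = -(125 / 37)    [QR: 37 ≡ 1 mod 4, sign kept]
  = -(14 / 37)    [125 ≡ 14 mod 37]
  = (7 / 37)    [37 ≡ 5 mod 8 ⇒ (2 / 37) = -1]
  = (37 / 7)    [QR: 37 ≡ 1 mod 4, sign kept]
  = (2 / 7)    [37 ≡ 2 mod 7]
  = (1 / 7)    [7 ≡ 7 mod 8 ⇒ (2 / 7) = +1]
  = 1    [(1 / 7) = 1]

1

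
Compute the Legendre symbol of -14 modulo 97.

-1

Pull out -1: (-14/97) = (-1/97)·(14/97). Since 97 ≡ 1 (mod 4), (-1/97) = +1. Now have (14/97).
Factor out 2: 14 = 2·7. Since 97 ≡ 1 (mod 8), (2/97) = +1. Now have (7/97).
97 ≡ 1 (mod 4), so quadratic reciprocity gives (7/97) = (97/7). Reduce: 97 ≡ 6 (mod 7). Now have (6/7).
Factor out 2: 6 = 2·3. Since 7 ≡ 7 (mod 8), (2/7) = +1. Now have (3/7).
Both 3 ≡ 3 and 7 ≡ 3 (mod 4), so reciprocity gives (3/7) = -(7/3). Reduce: 7 ≡ 1 (mod 3). Now have -(1/3).
(1/3) = 1. Collecting the sign factors: -1.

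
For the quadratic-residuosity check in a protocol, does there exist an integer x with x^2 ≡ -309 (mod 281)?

yes

(-309|281)
  = (253|281)    [-309 ≡ 253 mod 281]
  = (281|253)    [QR: 253 ≡ 1 mod 4, sign kept]
  = (28|253)    [281 ≡ 28 mod 253]
  = (7|253)    [253 ≡ 5 mod 8 ⇒ (2|253)^2 = +1]
  = (253|7)    [QR: 253 ≡ 1 mod 4, sign kept]
  = (1|7)    [253 ≡ 1 mod 7]
  = 1    [(1|7) = 1]
(-309|281) = 1, and 281 is prime, so -309 is a quadratic residue mod 281.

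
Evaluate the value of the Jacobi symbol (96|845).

(96|845)
  = -(3|845)    [845 ≡ 5 mod 8 ⇒ (2|845)^5 = -1]
  = -(845|3)    [QR: 845 ≡ 1 mod 4, sign kept]
  = -(2|3)    [845 ≡ 2 mod 3]
  = (1|3)    [3 ≡ 3 mod 8 ⇒ (2|3) = -1]
  = 1    [(1|3) = 1]

1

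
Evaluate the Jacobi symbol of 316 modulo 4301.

(316|4301)
  = (79|4301)    [4301 ≡ 5 mod 8 ⇒ (2|4301)^2 = +1]
  = (4301|79)    [QR: 4301 ≡ 1 mod 4, sign kept]
  = (35|79)    [4301 ≡ 35 mod 79]
  = -(79|35)    [QR: both ≡ 3 mod 4, sign flips]
  = -(9|35)    [79 ≡ 9 mod 35]
  = -(35|9)    [QR: 9 ≡ 1 mod 4, sign kept]
  = -(8|9)    [35 ≡ 8 mod 9]
  = -(1|9)    [9 ≡ 1 mod 8 ⇒ (2|9)^3 = +1]
  = -1    [(1|9) = 1]

-1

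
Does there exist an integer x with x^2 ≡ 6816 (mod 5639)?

Reduce the numerator: 6816 ≡ 1177 (mod 5639), so (6816/5639) = (1177/5639).
1177 ≡ 1 (mod 4), so quadratic reciprocity gives (1177/5639) = (5639/1177). Reduce: 5639 ≡ 931 (mod 1177). Now have (931/1177).
1177 ≡ 1 (mod 4), so quadratic reciprocity gives (931/1177) = (1177/931). Reduce: 1177 ≡ 246 (mod 931). Now have (246/931).
Factor out 2: 246 = 2·123. Since 931 ≡ 3 (mod 8), (2/931) = -1. Now have -(123/931).
Both 123 ≡ 3 and 931 ≡ 3 (mod 4), so reciprocity gives (123/931) = -(931/123). Reduce: 931 ≡ 70 (mod 123). Now have (70/123).
Factor out 2: 70 = 2·35. Since 123 ≡ 3 (mod 8), (2/123) = -1. Now have -(35/123).
Both 35 ≡ 3 and 123 ≡ 3 (mod 4), so reciprocity gives (35/123) = -(123/35). Reduce: 123 ≡ 18 (mod 35). Now have (18/35).
Factor out 2: 18 = 2·9. Since 35 ≡ 3 (mod 8), (2/35) = -1. Now have -(9/35).
9 ≡ 1 (mod 4), so quadratic reciprocity gives (9/35) = (35/9). Reduce: 35 ≡ 8 (mod 9). Now have -(8/9).
Factor out 2: 8 = 2^3. Since 9 ≡ 1 (mod 8), (2/9) = +1, and (2/9)^3 = +1. Now have -(1/9).
(1/9) = 1. Collecting the sign factors: -1.
The Legendre symbol is -1, so x^2 ≡ 6816 (mod 5639) has no solution.

no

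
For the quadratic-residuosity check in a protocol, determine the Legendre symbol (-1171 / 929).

Pull out -1: (-1171 / 929) = (-1 / 929)·(1171 / 929). Since 929 ≡ 1 (mod 4), (-1 / 929) = +1. Now have (1171 / 929).
Reduce the numerator: 1171 ≡ 242 (mod 929), so (1171 / 929) = (242 / 929).
Factor out 2: 242 = 2·121. Since 929 ≡ 1 (mod 8), (2 / 929) = +1. Now have (121 / 929).
121 ≡ 1 (mod 4), so quadratic reciprocity gives (121 / 929) = (929 / 121). Reduce: 929 ≡ 82 (mod 121). Now have (82 / 121).
Factor out 2: 82 = 2·41. Since 121 ≡ 1 (mod 8), (2 / 121) = +1. Now have (41 / 121).
41 ≡ 1 (mod 4), so quadratic reciprocity gives (41 / 121) = (121 / 41). Reduce: 121 ≡ 39 (mod 41). Now have (39 / 41).
41 ≡ 1 (mod 4), so quadratic reciprocity gives (39 / 41) = (41 / 39). Reduce: 41 ≡ 2 (mod 39). Now have (2 / 39).
Factor out 2: 2 = 2. Since 39 ≡ 7 (mod 8), (2 / 39) = +1. Now have (1 / 39).
(1 / 39) = 1. Collecting the sign factors: 1.

1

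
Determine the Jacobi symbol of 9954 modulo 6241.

0

Reduce the numerator: 9954 ≡ 3713 (mod 6241), so (9954|6241) = (3713|6241).
3713 ≡ 1 (mod 4), so quadratic reciprocity gives (3713|6241) = (6241|3713). Reduce: 6241 ≡ 2528 (mod 3713). Now have (2528|3713).
Factor out 2: 2528 = 2^5·79. Since 3713 ≡ 1 (mod 8), (2|3713) = +1, and (2|3713)^5 = +1. Now have (79|3713).
3713 ≡ 1 (mod 4), so quadratic reciprocity gives (79|3713) = (3713|79). Reduce: 3713 ≡ 0 (mod 79). Now have (0|79).
The numerator is now 0 with denominator 79 > 1: the symbol is 0.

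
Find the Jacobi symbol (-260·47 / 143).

0

By multiplicativity, (-260·47 / 143) = (-260 / 143)·(47 / 143).
First factor (-260 / 143):
(-260 / 143)
  = -(260 / 143)    [143 ≡ 3 mod 4 ⇒ (-1 / 143) = -1]
  = -(117 / 143)    [260 ≡ 117 mod 143]
  = -(143 / 117)    [QR: 117 ≡ 1 mod 4, sign kept]
  = -(26 / 117)    [143 ≡ 26 mod 117]
  = (13 / 117)    [117 ≡ 5 mod 8 ⇒ (2 / 117) = -1]
  = (117 / 13)    [QR: 13 ≡ 1 mod 4, sign kept]
  = (0 / 13)    [117 ≡ 0 mod 13]
  = 0    [numerator 0, gcd > 1]
Second factor (47 / 143):
(47 / 143)
  = -(143 / 47)    [QR: both ≡ 3 mod 4, sign flips]
  = -(2 / 47)    [143 ≡ 2 mod 47]
  = -(1 / 47)    [47 ≡ 7 mod 8 ⇒ (2 / 47) = +1]
  = -1    [(1 / 47) = 1]
Product: (0)·(-1) = 0.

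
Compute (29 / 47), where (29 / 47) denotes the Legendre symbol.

29 ≡ 1 (mod 4), so quadratic reciprocity gives (29 / 47) = (47 / 29). Reduce: 47 ≡ 18 (mod 29). Now have (18 / 29).
Factor out 2: 18 = 2·9. Since 29 ≡ 5 (mod 8), (2 / 29) = -1. Now have -(9 / 29).
9 ≡ 1 (mod 4), so quadratic reciprocity gives (9 / 29) = (29 / 9). Reduce: 29 ≡ 2 (mod 9). Now have -(2 / 9).
Factor out 2: 2 = 2. Since 9 ≡ 1 (mod 8), (2 / 9) = +1. Now have -(1 / 9).
(1 / 9) = 1. Collecting the sign factors: -1.

-1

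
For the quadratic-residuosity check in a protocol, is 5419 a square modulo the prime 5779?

yes

Both 5419 ≡ 3 and 5779 ≡ 3 (mod 4), so reciprocity gives (5419/5779) = -(5779/5419). Reduce: 5779 ≡ 360 (mod 5419). Now have -(360/5419).
Factor out 2: 360 = 2^3·45. Since 5419 ≡ 3 (mod 8), (2/5419) = -1, and (2/5419)^3 = -1. Now have (45/5419).
45 ≡ 1 (mod 4), so quadratic reciprocity gives (45/5419) = (5419/45). Reduce: 5419 ≡ 19 (mod 45). Now have (19/45).
45 ≡ 1 (mod 4), so quadratic reciprocity gives (19/45) = (45/19). Reduce: 45 ≡ 7 (mod 19). Now have (7/19).
Both 7 ≡ 3 and 19 ≡ 3 (mod 4), so reciprocity gives (7/19) = -(19/7). Reduce: 19 ≡ 5 (mod 7). Now have -(5/7).
5 ≡ 1 (mod 4), so quadratic reciprocity gives (5/7) = (7/5). Reduce: 7 ≡ 2 (mod 5). Now have -(2/5).
Factor out 2: 2 = 2. Since 5 ≡ 5 (mod 8), (2/5) = -1. Now have (1/5).
(1/5) = 1. Collecting the sign factors: 1.
The Legendre symbol is 1, so x^2 ≡ 5419 (mod 5779) has solution.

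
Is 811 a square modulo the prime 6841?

no

6841 ≡ 1 (mod 4), so quadratic reciprocity gives (811|6841) = (6841|811). Reduce: 6841 ≡ 353 (mod 811). Now have (353|811).
353 ≡ 1 (mod 4), so quadratic reciprocity gives (353|811) = (811|353). Reduce: 811 ≡ 105 (mod 353). Now have (105|353).
105 ≡ 1 (mod 4), so quadratic reciprocity gives (105|353) = (353|105). Reduce: 353 ≡ 38 (mod 105). Now have (38|105).
Factor out 2: 38 = 2·19. Since 105 ≡ 1 (mod 8), (2|105) = +1. Now have (19|105).
105 ≡ 1 (mod 4), so quadratic reciprocity gives (19|105) = (105|19). Reduce: 105 ≡ 10 (mod 19). Now have (10|19).
Factor out 2: 10 = 2·5. Since 19 ≡ 3 (mod 8), (2|19) = -1. Now have -(5|19).
5 ≡ 1 (mod 4), so quadratic reciprocity gives (5|19) = (19|5). Reduce: 19 ≡ 4 (mod 5). Now have -(4|5).
Factor out 2: 4 = 2^2. Since 5 ≡ 5 (mod 8), (2|5) = -1, and (2|5)^2 = +1. Now have -(1|5).
(1|5) = 1. Collecting the sign factors: -1.
(811|6841) = -1, and 6841 is prime, so 811 is not a quadratic residue mod 6841.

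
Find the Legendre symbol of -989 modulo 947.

Reduce the numerator: -989 ≡ 905 (mod 947), so (-989/947) = (905/947).
905 ≡ 1 (mod 4), so quadratic reciprocity gives (905/947) = (947/905). Reduce: 947 ≡ 42 (mod 905). Now have (42/905).
Factor out 2: 42 = 2·21. Since 905 ≡ 1 (mod 8), (2/905) = +1. Now have (21/905).
21 ≡ 1 (mod 4), so quadratic reciprocity gives (21/905) = (905/21). Reduce: 905 ≡ 2 (mod 21). Now have (2/21).
Factor out 2: 2 = 2. Since 21 ≡ 5 (mod 8), (2/21) = -1. Now have -(1/21).
(1/21) = 1. Collecting the sign factors: -1.

-1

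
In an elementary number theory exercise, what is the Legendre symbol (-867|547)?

(-867|547)
  = (227|547)    [-867 ≡ 227 mod 547]
  = -(547|227)    [QR: both ≡ 3 mod 4, sign flips]
  = -(93|227)    [547 ≡ 93 mod 227]
  = -(227|93)    [QR: 93 ≡ 1 mod 4, sign kept]
  = -(41|93)    [227 ≡ 41 mod 93]
  = -(93|41)    [QR: 41 ≡ 1 mod 4, sign kept]
  = -(11|41)    [93 ≡ 11 mod 41]
  = -(41|11)    [QR: 41 ≡ 1 mod 4, sign kept]
  = -(8|11)    [41 ≡ 8 mod 11]
  = (1|11)    [11 ≡ 3 mod 8 ⇒ (2|11)^3 = -1]
  = 1    [(1|11) = 1]

1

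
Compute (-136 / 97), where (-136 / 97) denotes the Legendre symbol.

-1

(-136 / 97)
  = (58 / 97)    [-136 ≡ 58 mod 97]
  = (29 / 97)    [97 ≡ 1 mod 8 ⇒ (2 / 97) = +1]
  = (97 / 29)    [QR: 29 ≡ 1 mod 4, sign kept]
  = (10 / 29)    [97 ≡ 10 mod 29]
  = -(5 / 29)    [29 ≡ 5 mod 8 ⇒ (2 / 29) = -1]
  = -(29 / 5)    [QR: 5 ≡ 1 mod 4, sign kept]
  = -(4 / 5)    [29 ≡ 4 mod 5]
  = -(1 / 5)    [5 ≡ 5 mod 8 ⇒ (2 / 5)^2 = +1]
  = -1    [(1 / 5) = 1]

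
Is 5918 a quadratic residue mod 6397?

no

Factor out 2: 5918 = 2·2959. Since 6397 ≡ 5 (mod 8), (2|6397) = -1. Now have -(2959|6397).
6397 ≡ 1 (mod 4), so quadratic reciprocity gives (2959|6397) = (6397|2959). Reduce: 6397 ≡ 479 (mod 2959). Now have -(479|2959).
Both 479 ≡ 3 and 2959 ≡ 3 (mod 4), so reciprocity gives (479|2959) = -(2959|479). Reduce: 2959 ≡ 85 (mod 479). Now have (85|479).
85 ≡ 1 (mod 4), so quadratic reciprocity gives (85|479) = (479|85). Reduce: 479 ≡ 54 (mod 85). Now have (54|85).
Factor out 2: 54 = 2·27. Since 85 ≡ 5 (mod 8), (2|85) = -1. Now have -(27|85).
85 ≡ 1 (mod 4), so quadratic reciprocity gives (27|85) = (85|27). Reduce: 85 ≡ 4 (mod 27). Now have -(4|27).
Factor out 2: 4 = 2^2. Since 27 ≡ 3 (mod 8), (2|27) = -1, and (2|27)^2 = +1. Now have -(1|27).
(1|27) = 1. Collecting the sign factors: -1.
The Legendre symbol is -1, so x^2 ≡ 5918 (mod 6397) has no solution.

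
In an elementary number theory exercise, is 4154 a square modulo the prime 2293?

Reduce the numerator: 4154 ≡ 1861 (mod 2293), so (4154/2293) = (1861/2293).
1861 ≡ 1 (mod 4), so quadratic reciprocity gives (1861/2293) = (2293/1861). Reduce: 2293 ≡ 432 (mod 1861). Now have (432/1861).
Factor out 2: 432 = 2^4·27. Since 1861 ≡ 5 (mod 8), (2/1861) = -1, and (2/1861)^4 = +1. Now have (27/1861).
1861 ≡ 1 (mod 4), so quadratic reciprocity gives (27/1861) = (1861/27). Reduce: 1861 ≡ 25 (mod 27). Now have (25/27).
25 ≡ 1 (mod 4), so quadratic reciprocity gives (25/27) = (27/25). Reduce: 27 ≡ 2 (mod 25). Now have (2/25).
Factor out 2: 2 = 2. Since 25 ≡ 1 (mod 8), (2/25) = +1. Now have (1/25).
(1/25) = 1. Collecting the sign factors: 1.
The Legendre symbol is 1, so x^2 ≡ 4154 (mod 2293) has solution.

yes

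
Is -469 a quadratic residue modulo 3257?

(-469|3257)
  = (2788|3257)    [-469 ≡ 2788 mod 3257]
  = (697|3257)    [3257 ≡ 1 mod 8 ⇒ (2|3257)^2 = +1]
  = (3257|697)    [QR: 697 ≡ 1 mod 4, sign kept]
  = (469|697)    [3257 ≡ 469 mod 697]
  = (697|469)    [QR: 469 ≡ 1 mod 4, sign kept]
  = (228|469)    [697 ≡ 228 mod 469]
  = (57|469)    [469 ≡ 5 mod 8 ⇒ (2|469)^2 = +1]
  = (469|57)    [QR: 57 ≡ 1 mod 4, sign kept]
  = (13|57)    [469 ≡ 13 mod 57]
  = (57|13)    [QR: 13 ≡ 1 mod 4, sign kept]
  = (5|13)    [57 ≡ 5 mod 13]
  = (13|5)    [QR: 5 ≡ 1 mod 4, sign kept]
  = (3|5)    [13 ≡ 3 mod 5]
  = (5|3)    [QR: 5 ≡ 1 mod 4, sign kept]
  = (2|3)    [5 ≡ 2 mod 3]
  = -(1|3)    [3 ≡ 3 mod 8 ⇒ (2|3) = -1]
  = -1    [(1|3) = 1]
The Legendre symbol is -1, so x^2 ≡ -469 (mod 3257) has no solution.

no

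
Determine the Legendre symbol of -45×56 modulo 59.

By multiplicativity, (-45·56|59) = (-45|59)·(56|59).
First factor (-45|59):
(-45|59)
  = (14|59)    [-45 ≡ 14 mod 59]
  = -(7|59)    [59 ≡ 3 mod 8 ⇒ (2|59) = -1]
  = (59|7)    [QR: both ≡ 3 mod 4, sign flips]
  = (3|7)    [59 ≡ 3 mod 7]
  = -(7|3)    [QR: both ≡ 3 mod 4, sign flips]
  = -(1|3)    [7 ≡ 1 mod 3]
  = -1    [(1|3) = 1]
Second factor (56|59):
(56|59)
  = -(7|59)    [59 ≡ 3 mod 8 ⇒ (2|59)^3 = -1]
  = (59|7)    [QR: both ≡ 3 mod 4, sign flips]
  = (3|7)    [59 ≡ 3 mod 7]
  = -(7|3)    [QR: both ≡ 3 mod 4, sign flips]
  = -(1|3)    [7 ≡ 1 mod 3]
  = -1    [(1|3) = 1]
Product: (-1)·(-1) = 1.

1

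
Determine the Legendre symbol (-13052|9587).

-1

(-13052|9587)
  = (6122|9587)    [-13052 ≡ 6122 mod 9587]
  = -(3061|9587)    [9587 ≡ 3 mod 8 ⇒ (2|9587) = -1]
  = -(9587|3061)    [QR: 3061 ≡ 1 mod 4, sign kept]
  = -(404|3061)    [9587 ≡ 404 mod 3061]
  = -(101|3061)    [3061 ≡ 5 mod 8 ⇒ (2|3061)^2 = +1]
  = -(3061|101)    [QR: 101 ≡ 1 mod 4, sign kept]
  = -(31|101)    [3061 ≡ 31 mod 101]
  = -(101|31)    [QR: 101 ≡ 1 mod 4, sign kept]
  = -(8|31)    [101 ≡ 8 mod 31]
  = -(1|31)    [31 ≡ 7 mod 8 ⇒ (2|31)^3 = +1]
  = -1    [(1|31) = 1]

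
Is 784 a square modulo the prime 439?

(784/439)
  = (345/439)    [784 ≡ 345 mod 439]
  = (439/345)    [QR: 345 ≡ 1 mod 4, sign kept]
  = (94/345)    [439 ≡ 94 mod 345]
  = (47/345)    [345 ≡ 1 mod 8 ⇒ (2/345) = +1]
  = (345/47)    [QR: 345 ≡ 1 mod 4, sign kept]
  = (16/47)    [345 ≡ 16 mod 47]
  = (1/47)    [47 ≡ 7 mod 8 ⇒ (2/47)^4 = +1]
  = 1    [(1/47) = 1]
(784/439) = 1, and 439 is prime, so 784 is a quadratic residue mod 439.

yes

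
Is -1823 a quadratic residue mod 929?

(-1823|929)
  = (35|929)    [-1823 ≡ 35 mod 929]
  = (929|35)    [QR: 929 ≡ 1 mod 4, sign kept]
  = (19|35)    [929 ≡ 19 mod 35]
  = -(35|19)    [QR: both ≡ 3 mod 4, sign flips]
  = -(16|19)    [35 ≡ 16 mod 19]
  = -(1|19)    [19 ≡ 3 mod 8 ⇒ (2|19)^4 = +1]
  = -1    [(1|19) = 1]
(-1823|929) = -1, and 929 is prime, so -1823 is not a quadratic residue mod 929.

no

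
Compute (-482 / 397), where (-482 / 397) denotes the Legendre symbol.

1

(-482 / 397)
  = (312 / 397)    [-482 ≡ 312 mod 397]
  = -(39 / 397)    [397 ≡ 5 mod 8 ⇒ (2 / 397)^3 = -1]
  = -(397 / 39)    [QR: 397 ≡ 1 mod 4, sign kept]
  = -(7 / 39)    [397 ≡ 7 mod 39]
  = (39 / 7)    [QR: both ≡ 3 mod 4, sign flips]
  = (4 / 7)    [39 ≡ 4 mod 7]
  = (1 / 7)    [7 ≡ 7 mod 8 ⇒ (2 / 7)^2 = +1]
  = 1    [(1 / 7) = 1]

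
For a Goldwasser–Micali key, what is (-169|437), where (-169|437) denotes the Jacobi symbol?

1

Reduce the numerator: -169 ≡ 268 (mod 437), so (-169|437) = (268|437).
Factor out 2: 268 = 2^2·67. Since 437 ≡ 5 (mod 8), (2|437) = -1, and (2|437)^2 = +1. Now have (67|437).
437 ≡ 1 (mod 4), so quadratic reciprocity gives (67|437) = (437|67). Reduce: 437 ≡ 35 (mod 67). Now have (35|67).
Both 35 ≡ 3 and 67 ≡ 3 (mod 4), so reciprocity gives (35|67) = -(67|35). Reduce: 67 ≡ 32 (mod 35). Now have -(32|35).
Factor out 2: 32 = 2^5. Since 35 ≡ 3 (mod 8), (2|35) = -1, and (2|35)^5 = -1. Now have (1|35).
(1|35) = 1. Collecting the sign factors: 1.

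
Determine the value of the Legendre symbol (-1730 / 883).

1

Pull out -1: (-1730 / 883) = (-1 / 883)·(1730 / 883). Since 883 ≡ 3 (mod 4), (-1 / 883) = -1. Now have -(1730 / 883).
Reduce the numerator: 1730 ≡ 847 (mod 883), so (1730 / 883) = (847 / 883).
Both 847 ≡ 3 and 883 ≡ 3 (mod 4), so reciprocity gives (847 / 883) = -(883 / 847). Reduce: 883 ≡ 36 (mod 847). Now have (36 / 847).
Factor out 2: 36 = 2^2·9. Since 847 ≡ 7 (mod 8), (2 / 847) = +1, and (2 / 847)^2 = +1. Now have (9 / 847).
9 ≡ 1 (mod 4), so quadratic reciprocity gives (9 / 847) = (847 / 9). Reduce: 847 ≡ 1 (mod 9). Now have (1 / 9).
(1 / 9) = 1. Collecting the sign factors: 1.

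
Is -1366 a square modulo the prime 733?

yes

(-1366/733)
  = (100/733)    [-1366 ≡ 100 mod 733]
  = (25/733)    [733 ≡ 5 mod 8 ⇒ (2/733)^2 = +1]
  = (733/25)    [QR: 25 ≡ 1 mod 4, sign kept]
  = (8/25)    [733 ≡ 8 mod 25]
  = (1/25)    [25 ≡ 1 mod 8 ⇒ (2/25)^3 = +1]
  = 1    [(1/25) = 1]
(-1366/733) = 1, and 733 is prime, so -1366 is a quadratic residue mod 733.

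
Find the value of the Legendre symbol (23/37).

(23/37)
  = (37/23)    [QR: 37 ≡ 1 mod 4, sign kept]
  = (14/23)    [37 ≡ 14 mod 23]
  = (7/23)    [23 ≡ 7 mod 8 ⇒ (2/23) = +1]
  = -(23/7)    [QR: both ≡ 3 mod 4, sign flips]
  = -(2/7)    [23 ≡ 2 mod 7]
  = -(1/7)    [7 ≡ 7 mod 8 ⇒ (2/7) = +1]
  = -1    [(1/7) = 1]

-1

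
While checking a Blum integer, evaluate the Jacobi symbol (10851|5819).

(10851|5819)
  = (5032|5819)    [10851 ≡ 5032 mod 5819]
  = -(629|5819)    [5819 ≡ 3 mod 8 ⇒ (2|5819)^3 = -1]
  = -(5819|629)    [QR: 629 ≡ 1 mod 4, sign kept]
  = -(158|629)    [5819 ≡ 158 mod 629]
  = (79|629)    [629 ≡ 5 mod 8 ⇒ (2|629) = -1]
  = (629|79)    [QR: 629 ≡ 1 mod 4, sign kept]
  = (76|79)    [629 ≡ 76 mod 79]
  = (19|79)    [79 ≡ 7 mod 8 ⇒ (2|79)^2 = +1]
  = -(79|19)    [QR: both ≡ 3 mod 4, sign flips]
  = -(3|19)    [79 ≡ 3 mod 19]
  = (19|3)    [QR: both ≡ 3 mod 4, sign flips]
  = (1|3)    [19 ≡ 1 mod 3]
  = 1    [(1|3) = 1]

1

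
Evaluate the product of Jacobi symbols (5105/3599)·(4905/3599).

1

By multiplicativity, (5105·4905/3599) = (5105/3599)·(4905/3599).
First factor (5105/3599):
(5105/3599)
  = (1506/3599)    [5105 ≡ 1506 mod 3599]
  = (753/3599)    [3599 ≡ 7 mod 8 ⇒ (2/3599) = +1]
  = (3599/753)    [QR: 753 ≡ 1 mod 4, sign kept]
  = (587/753)    [3599 ≡ 587 mod 753]
  = (753/587)    [QR: 753 ≡ 1 mod 4, sign kept]
  = (166/587)    [753 ≡ 166 mod 587]
  = -(83/587)    [587 ≡ 3 mod 8 ⇒ (2/587) = -1]
  = (587/83)    [QR: both ≡ 3 mod 4, sign flips]
  = (6/83)    [587 ≡ 6 mod 83]
  = -(3/83)    [83 ≡ 3 mod 8 ⇒ (2/83) = -1]
  = (83/3)    [QR: both ≡ 3 mod 4, sign flips]
  = (2/3)    [83 ≡ 2 mod 3]
  = -(1/3)    [3 ≡ 3 mod 8 ⇒ (2/3) = -1]
  = -1    [(1/3) = 1]
Second factor (4905/3599):
(4905/3599)
  = (1306/3599)    [4905 ≡ 1306 mod 3599]
  = (653/3599)    [3599 ≡ 7 mod 8 ⇒ (2/3599) = +1]
  = (3599/653)    [QR: 653 ≡ 1 mod 4, sign kept]
  = (334/653)    [3599 ≡ 334 mod 653]
  = -(167/653)    [653 ≡ 5 mod 8 ⇒ (2/653) = -1]
  = -(653/167)    [QR: 653 ≡ 1 mod 4, sign kept]
  = -(152/167)    [653 ≡ 152 mod 167]
  = -(19/167)    [167 ≡ 7 mod 8 ⇒ (2/167)^3 = +1]
  = (167/19)    [QR: both ≡ 3 mod 4, sign flips]
  = (15/19)    [167 ≡ 15 mod 19]
  = -(19/15)    [QR: both ≡ 3 mod 4, sign flips]
  = -(4/15)    [19 ≡ 4 mod 15]
  = -(1/15)    [15 ≡ 7 mod 8 ⇒ (2/15)^2 = +1]
  = -1    [(1/15) = 1]
Product: (-1)·(-1) = 1.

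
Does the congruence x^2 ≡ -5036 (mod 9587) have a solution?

(-5036/9587)
  = (4551/9587)    [-5036 ≡ 4551 mod 9587]
  = -(9587/4551)    [QR: both ≡ 3 mod 4, sign flips]
  = -(485/4551)    [9587 ≡ 485 mod 4551]
  = -(4551/485)    [QR: 485 ≡ 1 mod 4, sign kept]
  = -(186/485)    [4551 ≡ 186 mod 485]
  = (93/485)    [485 ≡ 5 mod 8 ⇒ (2/485) = -1]
  = (485/93)    [QR: 93 ≡ 1 mod 4, sign kept]
  = (20/93)    [485 ≡ 20 mod 93]
  = (5/93)    [93 ≡ 5 mod 8 ⇒ (2/93)^2 = +1]
  = (93/5)    [QR: 5 ≡ 1 mod 4, sign kept]
  = (3/5)    [93 ≡ 3 mod 5]
  = (5/3)    [QR: 5 ≡ 1 mod 4, sign kept]
  = (2/3)    [5 ≡ 2 mod 3]
  = -(1/3)    [3 ≡ 3 mod 8 ⇒ (2/3) = -1]
  = -1    [(1/3) = 1]
The Legendre symbol is -1, so x^2 ≡ -5036 (mod 9587) has no solution.

no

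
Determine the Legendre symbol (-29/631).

-1

Pull out -1: (-29/631) = (-1/631)·(29/631). Since 631 ≡ 3 (mod 4), (-1/631) = -1. Now have -(29/631).
29 ≡ 1 (mod 4), so quadratic reciprocity gives (29/631) = (631/29). Reduce: 631 ≡ 22 (mod 29). Now have -(22/29).
Factor out 2: 22 = 2·11. Since 29 ≡ 5 (mod 8), (2/29) = -1. Now have (11/29).
29 ≡ 1 (mod 4), so quadratic reciprocity gives (11/29) = (29/11). Reduce: 29 ≡ 7 (mod 11). Now have (7/11).
Both 7 ≡ 3 and 11 ≡ 3 (mod 4), so reciprocity gives (7/11) = -(11/7). Reduce: 11 ≡ 4 (mod 7). Now have -(4/7).
Factor out 2: 4 = 2^2. Since 7 ≡ 7 (mod 8), (2/7) = +1, and (2/7)^2 = +1. Now have -(1/7).
(1/7) = 1. Collecting the sign factors: -1.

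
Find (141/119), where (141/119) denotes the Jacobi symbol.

(141/119)
  = (22/119)    [141 ≡ 22 mod 119]
  = (11/119)    [119 ≡ 7 mod 8 ⇒ (2/119) = +1]
  = -(119/11)    [QR: both ≡ 3 mod 4, sign flips]
  = -(9/11)    [119 ≡ 9 mod 11]
  = -(11/9)    [QR: 9 ≡ 1 mod 4, sign kept]
  = -(2/9)    [11 ≡ 2 mod 9]
  = -(1/9)    [9 ≡ 1 mod 8 ⇒ (2/9) = +1]
  = -1    [(1/9) = 1]

-1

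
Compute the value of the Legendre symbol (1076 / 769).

1

(1076 / 769)
  = (307 / 769)    [1076 ≡ 307 mod 769]
  = (769 / 307)    [QR: 769 ≡ 1 mod 4, sign kept]
  = (155 / 307)    [769 ≡ 155 mod 307]
  = -(307 / 155)    [QR: both ≡ 3 mod 4, sign flips]
  = -(152 / 155)    [307 ≡ 152 mod 155]
  = (19 / 155)    [155 ≡ 3 mod 8 ⇒ (2 / 155)^3 = -1]
  = -(155 / 19)    [QR: both ≡ 3 mod 4, sign flips]
  = -(3 / 19)    [155 ≡ 3 mod 19]
  = (19 / 3)    [QR: both ≡ 3 mod 4, sign flips]
  = (1 / 3)    [19 ≡ 1 mod 3]
  = 1    [(1 / 3) = 1]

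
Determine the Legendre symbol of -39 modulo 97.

(-39/97)
  = (58/97)    [-39 ≡ 58 mod 97]
  = (29/97)    [97 ≡ 1 mod 8 ⇒ (2/97) = +1]
  = (97/29)    [QR: 29 ≡ 1 mod 4, sign kept]
  = (10/29)    [97 ≡ 10 mod 29]
  = -(5/29)    [29 ≡ 5 mod 8 ⇒ (2/29) = -1]
  = -(29/5)    [QR: 5 ≡ 1 mod 4, sign kept]
  = -(4/5)    [29 ≡ 4 mod 5]
  = -(1/5)    [5 ≡ 5 mod 8 ⇒ (2/5)^2 = +1]
  = -1    [(1/5) = 1]

-1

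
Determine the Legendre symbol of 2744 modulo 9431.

-1

Factor out 2: 2744 = 2^3·343. Since 9431 ≡ 7 (mod 8), (2/9431) = +1, and (2/9431)^3 = +1. Now have (343/9431).
Both 343 ≡ 3 and 9431 ≡ 3 (mod 4), so reciprocity gives (343/9431) = -(9431/343). Reduce: 9431 ≡ 170 (mod 343). Now have -(170/343).
Factor out 2: 170 = 2·85. Since 343 ≡ 7 (mod 8), (2/343) = +1. Now have -(85/343).
85 ≡ 1 (mod 4), so quadratic reciprocity gives (85/343) = (343/85). Reduce: 343 ≡ 3 (mod 85). Now have -(3/85).
85 ≡ 1 (mod 4), so quadratic reciprocity gives (3/85) = (85/3). Reduce: 85 ≡ 1 (mod 3). Now have -(1/3).
(1/3) = 1. Collecting the sign factors: -1.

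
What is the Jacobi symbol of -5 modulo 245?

0

Reduce the numerator: -5 ≡ 240 (mod 245), so (-5/245) = (240/245).
Factor out 2: 240 = 2^4·15. Since 245 ≡ 5 (mod 8), (2/245) = -1, and (2/245)^4 = +1. Now have (15/245).
245 ≡ 1 (mod 4), so quadratic reciprocity gives (15/245) = (245/15). Reduce: 245 ≡ 5 (mod 15). Now have (5/15).
5 ≡ 1 (mod 4), so quadratic reciprocity gives (5/15) = (15/5). Reduce: 15 ≡ 0 (mod 5). Now have (0/5).
The numerator is now 0 with denominator 5 > 1: the symbol is 0.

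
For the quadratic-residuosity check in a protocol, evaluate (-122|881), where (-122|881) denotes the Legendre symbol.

1

Reduce the numerator: -122 ≡ 759 (mod 881), so (-122|881) = (759|881).
881 ≡ 1 (mod 4), so quadratic reciprocity gives (759|881) = (881|759). Reduce: 881 ≡ 122 (mod 759). Now have (122|759).
Factor out 2: 122 = 2·61. Since 759 ≡ 7 (mod 8), (2|759) = +1. Now have (61|759).
61 ≡ 1 (mod 4), so quadratic reciprocity gives (61|759) = (759|61). Reduce: 759 ≡ 27 (mod 61). Now have (27|61).
61 ≡ 1 (mod 4), so quadratic reciprocity gives (27|61) = (61|27). Reduce: 61 ≡ 7 (mod 27). Now have (7|27).
Both 7 ≡ 3 and 27 ≡ 3 (mod 4), so reciprocity gives (7|27) = -(27|7). Reduce: 27 ≡ 6 (mod 7). Now have -(6|7).
Factor out 2: 6 = 2·3. Since 7 ≡ 7 (mod 8), (2|7) = +1. Now have -(3|7).
Both 3 ≡ 3 and 7 ≡ 3 (mod 4), so reciprocity gives (3|7) = -(7|3). Reduce: 7 ≡ 1 (mod 3). Now have (1|3).
(1|3) = 1. Collecting the sign factors: 1.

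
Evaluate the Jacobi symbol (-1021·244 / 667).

-1

By multiplicativity, (-1021·244 / 667) = (-1021 / 667)·(244 / 667).
First factor (-1021 / 667):
Pull out -1: (-1021 / 667) = (-1 / 667)·(1021 / 667). Since 667 ≡ 3 (mod 4), (-1 / 667) = -1. Now have -(1021 / 667).
Reduce the numerator: 1021 ≡ 354 (mod 667), so (1021 / 667) = (354 / 667).
Factor out 2: 354 = 2·177. Since 667 ≡ 3 (mod 8), (2 / 667) = -1. Now have (177 / 667).
177 ≡ 1 (mod 4), so quadratic reciprocity gives (177 / 667) = (667 / 177). Reduce: 667 ≡ 136 (mod 177). Now have (136 / 177).
Factor out 2: 136 = 2^3·17. Since 177 ≡ 1 (mod 8), (2 / 177) = +1, and (2 / 177)^3 = +1. Now have (17 / 177).
17 ≡ 1 (mod 4), so quadratic reciprocity gives (17 / 177) = (177 / 17). Reduce: 177 ≡ 7 (mod 17). Now have (7 / 17).
17 ≡ 1 (mod 4), so quadratic reciprocity gives (7 / 17) = (17 / 7). Reduce: 17 ≡ 3 (mod 7). Now have (3 / 7).
Both 3 ≡ 3 and 7 ≡ 3 (mod 4), so reciprocity gives (3 / 7) = -(7 / 3). Reduce: 7 ≡ 1 (mod 3). Now have -(1 / 3).
(1 / 3) = 1. Collecting the sign factors: -1.
Second factor (244 / 667):
Factor out 2: 244 = 2^2·61. Since 667 ≡ 3 (mod 8), (2 / 667) = -1, and (2 / 667)^2 = +1. Now have (61 / 667).
61 ≡ 1 (mod 4), so quadratic reciprocity gives (61 / 667) = (667 / 61). Reduce: 667 ≡ 57 (mod 61). Now have (57 / 61).
57 ≡ 1 (mod 4), so quadratic reciprocity gives (57 / 61) = (61 / 57). Reduce: 61 ≡ 4 (mod 57). Now have (4 / 57).
Factor out 2: 4 = 2^2. Since 57 ≡ 1 (mod 8), (2 / 57) = +1, and (2 / 57)^2 = +1. Now have (1 / 57).
(1 / 57) = 1. Collecting the sign factors: 1.
Product: (-1)·(1) = -1.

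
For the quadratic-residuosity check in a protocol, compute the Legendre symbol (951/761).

1

(951/761)
  = (190/761)    [951 ≡ 190 mod 761]
  = (95/761)    [761 ≡ 1 mod 8 ⇒ (2/761) = +1]
  = (761/95)    [QR: 761 ≡ 1 mod 4, sign kept]
  = (1/95)    [761 ≡ 1 mod 95]
  = 1    [(1/95) = 1]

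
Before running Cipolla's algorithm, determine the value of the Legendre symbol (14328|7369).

-1

(14328|7369)
  = (6959|7369)    [14328 ≡ 6959 mod 7369]
  = (7369|6959)    [QR: 7369 ≡ 1 mod 4, sign kept]
  = (410|6959)    [7369 ≡ 410 mod 6959]
  = (205|6959)    [6959 ≡ 7 mod 8 ⇒ (2|6959) = +1]
  = (6959|205)    [QR: 205 ≡ 1 mod 4, sign kept]
  = (194|205)    [6959 ≡ 194 mod 205]
  = -(97|205)    [205 ≡ 5 mod 8 ⇒ (2|205) = -1]
  = -(205|97)    [QR: 97 ≡ 1 mod 4, sign kept]
  = -(11|97)    [205 ≡ 11 mod 97]
  = -(97|11)    [QR: 97 ≡ 1 mod 4, sign kept]
  = -(9|11)    [97 ≡ 9 mod 11]
  = -(11|9)    [QR: 9 ≡ 1 mod 4, sign kept]
  = -(2|9)    [11 ≡ 2 mod 9]
  = -(1|9)    [9 ≡ 1 mod 8 ⇒ (2|9) = +1]
  = -1    [(1|9) = 1]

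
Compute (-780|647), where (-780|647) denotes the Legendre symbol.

1

(-780|647)
  = -(780|647)    [647 ≡ 3 mod 4 ⇒ (-1|647) = -1]
  = -(133|647)    [780 ≡ 133 mod 647]
  = -(647|133)    [QR: 133 ≡ 1 mod 4, sign kept]
  = -(115|133)    [647 ≡ 115 mod 133]
  = -(133|115)    [QR: 133 ≡ 1 mod 4, sign kept]
  = -(18|115)    [133 ≡ 18 mod 115]
  = (9|115)    [115 ≡ 3 mod 8 ⇒ (2|115) = -1]
  = (115|9)    [QR: 9 ≡ 1 mod 4, sign kept]
  = (7|9)    [115 ≡ 7 mod 9]
  = (9|7)    [QR: 9 ≡ 1 mod 4, sign kept]
  = (2|7)    [9 ≡ 2 mod 7]
  = (1|7)    [7 ≡ 7 mod 8 ⇒ (2|7) = +1]
  = 1    [(1|7) = 1]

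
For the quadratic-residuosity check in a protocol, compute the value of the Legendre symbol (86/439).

-1

(86/439)
  = (43/439)    [439 ≡ 7 mod 8 ⇒ (2/439) = +1]
  = -(439/43)    [QR: both ≡ 3 mod 4, sign flips]
  = -(9/43)    [439 ≡ 9 mod 43]
  = -(43/9)    [QR: 9 ≡ 1 mod 4, sign kept]
  = -(7/9)    [43 ≡ 7 mod 9]
  = -(9/7)    [QR: 9 ≡ 1 mod 4, sign kept]
  = -(2/7)    [9 ≡ 2 mod 7]
  = -(1/7)    [7 ≡ 7 mod 8 ⇒ (2/7) = +1]
  = -1    [(1/7) = 1]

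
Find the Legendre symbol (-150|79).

1

Reduce the numerator: -150 ≡ 8 (mod 79), so (-150|79) = (8|79).
Factor out 2: 8 = 2^3. Since 79 ≡ 7 (mod 8), (2|79) = +1, and (2|79)^3 = +1. Now have (1|79).
(1|79) = 1. Collecting the sign factors: 1.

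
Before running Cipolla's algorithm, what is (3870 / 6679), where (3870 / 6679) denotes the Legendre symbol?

-1

Factor out 2: 3870 = 2·1935. Since 6679 ≡ 7 (mod 8), (2 / 6679) = +1. Now have (1935 / 6679).
Both 1935 ≡ 3 and 6679 ≡ 3 (mod 4), so reciprocity gives (1935 / 6679) = -(6679 / 1935). Reduce: 6679 ≡ 874 (mod 1935). Now have -(874 / 1935).
Factor out 2: 874 = 2·437. Since 1935 ≡ 7 (mod 8), (2 / 1935) = +1. Now have -(437 / 1935).
437 ≡ 1 (mod 4), so quadratic reciprocity gives (437 / 1935) = (1935 / 437). Reduce: 1935 ≡ 187 (mod 437). Now have -(187 / 437).
437 ≡ 1 (mod 4), so quadratic reciprocity gives (187 / 437) = (437 / 187). Reduce: 437 ≡ 63 (mod 187). Now have -(63 / 187).
Both 63 ≡ 3 and 187 ≡ 3 (mod 4), so reciprocity gives (63 / 187) = -(187 / 63). Reduce: 187 ≡ 61 (mod 63). Now have (61 / 63).
61 ≡ 1 (mod 4), so quadratic reciprocity gives (61 / 63) = (63 / 61). Reduce: 63 ≡ 2 (mod 61). Now have (2 / 61).
Factor out 2: 2 = 2. Since 61 ≡ 5 (mod 8), (2 / 61) = -1. Now have -(1 / 61).
(1 / 61) = 1. Collecting the sign factors: -1.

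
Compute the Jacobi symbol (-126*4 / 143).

By multiplicativity, (-126·4 / 143) = (-126 / 143)·(4 / 143).
First factor (-126 / 143):
Pull out -1: (-126 / 143) = (-1 / 143)·(126 / 143). Since 143 ≡ 3 (mod 4), (-1 / 143) = -1. Now have -(126 / 143).
Factor out 2: 126 = 2·63. Since 143 ≡ 7 (mod 8), (2 / 143) = +1. Now have -(63 / 143).
Both 63 ≡ 3 and 143 ≡ 3 (mod 4), so reciprocity gives (63 / 143) = -(143 / 63). Reduce: 143 ≡ 17 (mod 63). Now have (17 / 63).
17 ≡ 1 (mod 4), so quadratic reciprocity gives (17 / 63) = (63 / 17). Reduce: 63 ≡ 12 (mod 17). Now have (12 / 17).
Factor out 2: 12 = 2^2·3. Since 17 ≡ 1 (mod 8), (2 / 17) = +1, and (2 / 17)^2 = +1. Now have (3 / 17).
17 ≡ 1 (mod 4), so quadratic reciprocity gives (3 / 17) = (17 / 3). Reduce: 17 ≡ 2 (mod 3). Now have (2 / 3).
Factor out 2: 2 = 2. Since 3 ≡ 3 (mod 8), (2 / 3) = -1. Now have -(1 / 3).
(1 / 3) = 1. Collecting the sign factors: -1.
Second factor (4 / 143):
Factor out 2: 4 = 2^2. Since 143 ≡ 7 (mod 8), (2 / 143) = +1, and (2 / 143)^2 = +1. Now have (1 / 143).
(1 / 143) = 1. Collecting the sign factors: 1.
Product: (-1)·(1) = -1.

-1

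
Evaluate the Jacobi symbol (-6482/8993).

-1

(-6482/8993)
  = (6482/8993)    [8993 ≡ 1 mod 4 ⇒ (-1/8993) = +1]
  = (3241/8993)    [8993 ≡ 1 mod 8 ⇒ (2/8993) = +1]
  = (8993/3241)    [QR: 3241 ≡ 1 mod 4, sign kept]
  = (2511/3241)    [8993 ≡ 2511 mod 3241]
  = (3241/2511)    [QR: 3241 ≡ 1 mod 4, sign kept]
  = (730/2511)    [3241 ≡ 730 mod 2511]
  = (365/2511)    [2511 ≡ 7 mod 8 ⇒ (2/2511) = +1]
  = (2511/365)    [QR: 365 ≡ 1 mod 4, sign kept]
  = (321/365)    [2511 ≡ 321 mod 365]
  = (365/321)    [QR: 321 ≡ 1 mod 4, sign kept]
  = (44/321)    [365 ≡ 44 mod 321]
  = (11/321)    [321 ≡ 1 mod 8 ⇒ (2/321)^2 = +1]
  = (321/11)    [QR: 321 ≡ 1 mod 4, sign kept]
  = (2/11)    [321 ≡ 2 mod 11]
  = -(1/11)    [11 ≡ 3 mod 8 ⇒ (2/11) = -1]
  = -1    [(1/11) = 1]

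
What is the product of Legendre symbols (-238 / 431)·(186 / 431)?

By multiplicativity, (-238·186 / 431) = (-238 / 431)·(186 / 431).
First factor (-238 / 431):
(-238 / 431)
  = (193 / 431)    [-238 ≡ 193 mod 431]
  = (431 / 193)    [QR: 193 ≡ 1 mod 4, sign kept]
  = (45 / 193)    [431 ≡ 45 mod 193]
  = (193 / 45)    [QR: 45 ≡ 1 mod 4, sign kept]
  = (13 / 45)    [193 ≡ 13 mod 45]
  = (45 / 13)    [QR: 13 ≡ 1 mod 4, sign kept]
  = (6 / 13)    [45 ≡ 6 mod 13]
  = -(3 / 13)    [13 ≡ 5 mod 8 ⇒ (2 / 13) = -1]
  = -(13 / 3)    [QR: 13 ≡ 1 mod 4, sign kept]
  = -(1 / 3)    [13 ≡ 1 mod 3]
  = -1    [(1 / 3) = 1]
Second factor (186 / 431):
(186 / 431)
  = (93 / 431)    [431 ≡ 7 mod 8 ⇒ (2 / 431) = +1]
  = (431 / 93)    [QR: 93 ≡ 1 mod 4, sign kept]
  = (59 / 93)    [431 ≡ 59 mod 93]
  = (93 / 59)    [QR: 93 ≡ 1 mod 4, sign kept]
  = (34 / 59)    [93 ≡ 34 mod 59]
  = -(17 / 59)    [59 ≡ 3 mod 8 ⇒ (2 / 59) = -1]
  = -(59 / 17)    [QR: 17 ≡ 1 mod 4, sign kept]
  = -(8 / 17)    [59 ≡ 8 mod 17]
  = -(1 / 17)    [17 ≡ 1 mod 8 ⇒ (2 / 17)^3 = +1]
  = -1    [(1 / 17) = 1]
Product: (-1)·(-1) = 1.

1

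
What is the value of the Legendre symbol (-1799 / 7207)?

(-1799 / 7207)
  = -(1799 / 7207)    [7207 ≡ 3 mod 4 ⇒ (-1 / 7207) = -1]
  = (7207 / 1799)    [QR: both ≡ 3 mod 4, sign flips]
  = (11 / 1799)    [7207 ≡ 11 mod 1799]
  = -(1799 / 11)    [QR: both ≡ 3 mod 4, sign flips]
  = -(6 / 11)    [1799 ≡ 6 mod 11]
  = (3 / 11)    [11 ≡ 3 mod 8 ⇒ (2 / 11) = -1]
  = -(11 / 3)    [QR: both ≡ 3 mod 4, sign flips]
  = -(2 / 3)    [11 ≡ 2 mod 3]
  = (1 / 3)    [3 ≡ 3 mod 8 ⇒ (2 / 3) = -1]
  = 1    [(1 / 3) = 1]

1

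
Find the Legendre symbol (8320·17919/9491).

By multiplicativity, (8320·17919/9491) = (8320/9491)·(17919/9491).
First factor (8320/9491):
Factor out 2: 8320 = 2^7·65. Since 9491 ≡ 3 (mod 8), (2/9491) = -1, and (2/9491)^7 = -1. Now have -(65/9491).
65 ≡ 1 (mod 4), so quadratic reciprocity gives (65/9491) = (9491/65). Reduce: 9491 ≡ 1 (mod 65). Now have -(1/65).
(1/65) = 1. Collecting the sign factors: -1.
Second factor (17919/9491):
Reduce the numerator: 17919 ≡ 8428 (mod 9491), so (17919/9491) = (8428/9491).
Factor out 2: 8428 = 2^2·2107. Since 9491 ≡ 3 (mod 8), (2/9491) = -1, and (2/9491)^2 = +1. Now have (2107/9491).
Both 2107 ≡ 3 and 9491 ≡ 3 (mod 4), so reciprocity gives (2107/9491) = -(9491/2107). Reduce: 9491 ≡ 1063 (mod 2107). Now have -(1063/2107).
Both 1063 ≡ 3 and 2107 ≡ 3 (mod 4), so reciprocity gives (1063/2107) = -(2107/1063). Reduce: 2107 ≡ 1044 (mod 1063). Now have (1044/1063).
Factor out 2: 1044 = 2^2·261. Since 1063 ≡ 7 (mod 8), (2/1063) = +1, and (2/1063)^2 = +1. Now have (261/1063).
261 ≡ 1 (mod 4), so quadratic reciprocity gives (261/1063) = (1063/261). Reduce: 1063 ≡ 19 (mod 261). Now have (19/261).
261 ≡ 1 (mod 4), so quadratic reciprocity gives (19/261) = (261/19). Reduce: 261 ≡ 14 (mod 19). Now have (14/19).
Factor out 2: 14 = 2·7. Since 19 ≡ 3 (mod 8), (2/19) = -1. Now have -(7/19).
Both 7 ≡ 3 and 19 ≡ 3 (mod 4), so reciprocity gives (7/19) = -(19/7). Reduce: 19 ≡ 5 (mod 7). Now have (5/7).
5 ≡ 1 (mod 4), so quadratic reciprocity gives (5/7) = (7/5). Reduce: 7 ≡ 2 (mod 5). Now have (2/5).
Factor out 2: 2 = 2. Since 5 ≡ 5 (mod 8), (2/5) = -1. Now have -(1/5).
(1/5) = 1. Collecting the sign factors: -1.
Product: (-1)·(-1) = 1.

1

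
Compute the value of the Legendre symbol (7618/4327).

(7618/4327)
  = (3291/4327)    [7618 ≡ 3291 mod 4327]
  = -(4327/3291)    [QR: both ≡ 3 mod 4, sign flips]
  = -(1036/3291)    [4327 ≡ 1036 mod 3291]
  = -(259/3291)    [3291 ≡ 3 mod 8 ⇒ (2/3291)^2 = +1]
  = (3291/259)    [QR: both ≡ 3 mod 4, sign flips]
  = (183/259)    [3291 ≡ 183 mod 259]
  = -(259/183)    [QR: both ≡ 3 mod 4, sign flips]
  = -(76/183)    [259 ≡ 76 mod 183]
  = -(19/183)    [183 ≡ 7 mod 8 ⇒ (2/183)^2 = +1]
  = (183/19)    [QR: both ≡ 3 mod 4, sign flips]
  = (12/19)    [183 ≡ 12 mod 19]
  = (3/19)    [19 ≡ 3 mod 8 ⇒ (2/19)^2 = +1]
  = -(19/3)    [QR: both ≡ 3 mod 4, sign flips]
  = -(1/3)    [19 ≡ 1 mod 3]
  = -1    [(1/3) = 1]

-1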